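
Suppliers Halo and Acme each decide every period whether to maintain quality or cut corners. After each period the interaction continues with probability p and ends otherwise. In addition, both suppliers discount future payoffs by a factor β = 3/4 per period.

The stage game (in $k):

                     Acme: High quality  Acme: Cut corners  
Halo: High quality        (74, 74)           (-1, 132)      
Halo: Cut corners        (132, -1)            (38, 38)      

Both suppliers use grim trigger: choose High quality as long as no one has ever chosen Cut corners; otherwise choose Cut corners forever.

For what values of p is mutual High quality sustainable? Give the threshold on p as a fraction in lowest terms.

116/141

With continuation probability p and discount β, the effective per-period discount factor is βp.
Grim-trigger IC: βp ≥ (132−74)/(132−38) = 29/47.
So p ≥ (29/47)/(3/4) = 116/141.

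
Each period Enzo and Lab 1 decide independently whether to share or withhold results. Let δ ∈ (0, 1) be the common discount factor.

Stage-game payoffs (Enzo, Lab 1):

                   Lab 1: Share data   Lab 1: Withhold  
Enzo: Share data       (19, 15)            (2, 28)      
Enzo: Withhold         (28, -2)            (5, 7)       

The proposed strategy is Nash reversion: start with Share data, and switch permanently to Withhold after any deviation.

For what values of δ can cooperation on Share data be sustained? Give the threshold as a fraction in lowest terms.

13/21

For Enzo: deviation gain 28−19 = 9, per-period punishment loss 19−5 = 14. IC gives δ ≥ 9/23.
For Lab 1: gain 13, loss 8 per period, so δ ≥ 13/21.
The tighter constraint is Lab 1's, so cooperation needs δ ≥ 13/21.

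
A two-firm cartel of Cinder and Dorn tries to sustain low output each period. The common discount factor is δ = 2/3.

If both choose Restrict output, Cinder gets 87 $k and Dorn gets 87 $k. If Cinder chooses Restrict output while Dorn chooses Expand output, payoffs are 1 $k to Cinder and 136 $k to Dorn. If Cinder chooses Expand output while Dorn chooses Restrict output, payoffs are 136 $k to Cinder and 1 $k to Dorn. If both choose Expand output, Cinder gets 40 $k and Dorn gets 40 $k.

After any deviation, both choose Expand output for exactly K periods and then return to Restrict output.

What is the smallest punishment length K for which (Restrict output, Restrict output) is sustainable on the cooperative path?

2

Need Σ_{k=1}^{K} δ^k ≥ (136−87)/(87−40) = 1.0426 at δ = 2/3.
At K = 1 the sum is 0.6667 < 1.0426; at K = 2 it is 1.1111 ≥ 1.0426.
So the minimum punishment length is K = 2.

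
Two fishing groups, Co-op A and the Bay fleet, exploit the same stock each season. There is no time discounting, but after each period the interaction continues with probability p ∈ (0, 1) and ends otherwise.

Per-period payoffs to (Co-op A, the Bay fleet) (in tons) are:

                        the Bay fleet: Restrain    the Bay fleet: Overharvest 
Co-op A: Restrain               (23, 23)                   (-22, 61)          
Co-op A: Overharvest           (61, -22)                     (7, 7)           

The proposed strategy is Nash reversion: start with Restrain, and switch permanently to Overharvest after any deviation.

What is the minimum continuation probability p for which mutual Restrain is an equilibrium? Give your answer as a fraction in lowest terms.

With no time discounting, the continuation probability p plays the role of the discount factor.
Grim-trigger IC: 23/(1−p) ≥ 61 + 7p/(1−p) ⇒ p ≥ (61−23)/(61−7) = 19/27.

19/27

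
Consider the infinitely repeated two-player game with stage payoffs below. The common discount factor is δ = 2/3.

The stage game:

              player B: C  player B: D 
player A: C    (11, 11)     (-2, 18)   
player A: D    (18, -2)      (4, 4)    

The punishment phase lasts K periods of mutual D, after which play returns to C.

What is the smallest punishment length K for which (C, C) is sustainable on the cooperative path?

2

Need Σ_{k=1}^{K} δ^k ≥ (18−11)/(11−4) = 1.0000 at δ = 2/3.
At K = 1 the sum is 0.6667 < 1.0000; at K = 2 it is 1.1111 ≥ 1.0000.
So the minimum punishment length is K = 2.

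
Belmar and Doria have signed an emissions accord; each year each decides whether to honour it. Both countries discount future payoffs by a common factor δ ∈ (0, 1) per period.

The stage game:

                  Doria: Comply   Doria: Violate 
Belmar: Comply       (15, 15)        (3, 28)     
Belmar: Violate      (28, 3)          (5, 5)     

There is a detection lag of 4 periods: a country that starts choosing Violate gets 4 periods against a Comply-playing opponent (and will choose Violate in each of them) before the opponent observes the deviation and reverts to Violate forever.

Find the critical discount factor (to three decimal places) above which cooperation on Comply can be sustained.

0.867

A deviator earns 28 for 4 periods, then 5 forever; cooperating earns 15 forever. Multiplying the IC by (1−δ):
15 ≥ 28(1−δ^4) + 5δ^4, so 23·δ^4 ≥ 13 and δ^4 ≥ 13/23.
δ ≥ (13/23)^(1/4) ≈ 0.867.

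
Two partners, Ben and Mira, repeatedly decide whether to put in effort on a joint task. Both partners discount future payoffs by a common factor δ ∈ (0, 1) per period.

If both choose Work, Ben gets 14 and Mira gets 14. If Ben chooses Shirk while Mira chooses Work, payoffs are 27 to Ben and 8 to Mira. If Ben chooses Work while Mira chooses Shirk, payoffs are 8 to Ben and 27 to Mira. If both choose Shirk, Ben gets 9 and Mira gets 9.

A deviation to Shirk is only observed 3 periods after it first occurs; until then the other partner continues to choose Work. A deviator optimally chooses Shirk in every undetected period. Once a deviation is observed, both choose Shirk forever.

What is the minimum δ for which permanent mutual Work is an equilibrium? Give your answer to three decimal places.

0.897

A deviator earns 27 for 3 periods, then 9 forever; cooperating earns 14 forever. Multiplying the IC by (1−δ):
14 ≥ 27(1−δ^3) + 9δ^3, so 18·δ^3 ≥ 13 and δ^3 ≥ 13/18.
δ ≥ (13/18)^(1/3) ≈ 0.897.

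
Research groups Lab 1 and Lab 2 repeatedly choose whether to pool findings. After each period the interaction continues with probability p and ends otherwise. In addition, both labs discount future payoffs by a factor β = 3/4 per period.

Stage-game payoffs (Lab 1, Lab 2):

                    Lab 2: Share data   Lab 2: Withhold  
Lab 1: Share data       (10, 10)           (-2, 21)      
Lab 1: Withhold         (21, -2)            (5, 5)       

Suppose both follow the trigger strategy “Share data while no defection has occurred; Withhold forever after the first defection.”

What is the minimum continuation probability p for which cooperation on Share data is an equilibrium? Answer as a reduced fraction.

11/12

Expected continuation weight on next period's payoff is β·p = 3/4·p, which plays the role of the discount factor.
Cooperation requires 3/4·p ≥ (21−10)/(21−5) = 11/16, hence p ≥ 11/12.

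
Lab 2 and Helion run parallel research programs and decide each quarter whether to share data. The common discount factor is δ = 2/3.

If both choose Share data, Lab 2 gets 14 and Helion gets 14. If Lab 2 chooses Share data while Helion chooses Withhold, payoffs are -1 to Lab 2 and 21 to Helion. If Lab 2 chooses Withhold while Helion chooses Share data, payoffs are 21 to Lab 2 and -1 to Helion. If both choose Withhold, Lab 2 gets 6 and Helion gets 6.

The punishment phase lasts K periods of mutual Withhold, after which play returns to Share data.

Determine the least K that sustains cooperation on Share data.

No profitable deviation requires (14−6)(δ+…+δ^K) ≥ 21−14, i.e. δ+…+δ^K ≥ 7/8 ≈ 0.8750.
With δ = 2/3, the partial sums are K=1: 0.6667, K=2: 1.1111.
K = 2 is the first length at which the sum reaches 0.8750.

2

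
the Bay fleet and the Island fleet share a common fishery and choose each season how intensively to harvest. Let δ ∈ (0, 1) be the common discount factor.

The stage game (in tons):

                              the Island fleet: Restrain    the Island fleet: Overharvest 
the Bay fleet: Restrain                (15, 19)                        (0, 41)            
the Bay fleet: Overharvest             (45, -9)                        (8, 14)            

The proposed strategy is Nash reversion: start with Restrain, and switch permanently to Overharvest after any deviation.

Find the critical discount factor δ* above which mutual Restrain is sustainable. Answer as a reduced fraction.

the Bay fleet's threshold: (45−15)/(45−8) = 30/37.
the Island fleet's threshold: (41−19)/(41−14) = 22/27.
30/37 < 22/27, so the Island fleet binds and δ* = 22/27.

22/27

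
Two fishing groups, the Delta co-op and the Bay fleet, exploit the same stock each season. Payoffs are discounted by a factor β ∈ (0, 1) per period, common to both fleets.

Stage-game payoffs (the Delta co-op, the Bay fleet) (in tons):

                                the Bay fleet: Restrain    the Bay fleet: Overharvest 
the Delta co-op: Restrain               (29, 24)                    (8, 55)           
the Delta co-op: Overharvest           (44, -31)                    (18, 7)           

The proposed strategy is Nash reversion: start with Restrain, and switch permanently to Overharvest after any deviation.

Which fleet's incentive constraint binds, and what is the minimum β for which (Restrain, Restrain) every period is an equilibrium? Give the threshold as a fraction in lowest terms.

For the Delta co-op: deviation gain 44−29 = 15, per-period punishment loss 29−18 = 11. IC gives β ≥ 15/26.
For the Bay fleet: gain 31, loss 17 per period, so β ≥ 31/48.
The tighter constraint is the Bay fleet's, so cooperation needs β ≥ 31/48.

the Bay fleet; β ≥ 31/48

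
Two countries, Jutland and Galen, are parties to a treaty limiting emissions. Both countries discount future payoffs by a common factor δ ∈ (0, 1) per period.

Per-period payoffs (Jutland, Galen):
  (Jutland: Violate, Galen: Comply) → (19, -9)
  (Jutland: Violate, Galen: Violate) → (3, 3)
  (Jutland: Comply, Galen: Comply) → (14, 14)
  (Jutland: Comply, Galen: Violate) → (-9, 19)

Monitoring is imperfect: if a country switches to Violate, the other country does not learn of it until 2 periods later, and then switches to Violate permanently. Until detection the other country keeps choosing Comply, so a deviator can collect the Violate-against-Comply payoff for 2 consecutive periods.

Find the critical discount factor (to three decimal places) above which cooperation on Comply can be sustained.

The best deviation is to choose Violate for all 2 undetected periods, earning 19 each, then 3 forever once detected.
Deviation value: 19(1−δ^2)/(1−δ) + 3δ^2/(1−δ); cooperation value: 14/(1−δ).
IC: 14 ≥ 19(1−δ^2) + 3δ^2 = 19 − 16δ^2.
So δ^2 ≥ 5/16, giving δ ≥ (5/16)^(1/2) ≈ 0.559.

0.559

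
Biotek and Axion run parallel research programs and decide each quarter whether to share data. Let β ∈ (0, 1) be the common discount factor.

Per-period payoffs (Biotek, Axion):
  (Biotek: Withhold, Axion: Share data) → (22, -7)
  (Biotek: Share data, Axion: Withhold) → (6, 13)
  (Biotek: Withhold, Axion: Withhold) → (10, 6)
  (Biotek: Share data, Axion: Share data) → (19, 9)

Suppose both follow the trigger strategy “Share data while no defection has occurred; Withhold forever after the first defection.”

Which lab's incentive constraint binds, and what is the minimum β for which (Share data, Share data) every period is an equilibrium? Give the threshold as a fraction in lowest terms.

Axion; β ≥ 4/7

For Biotek: deviation gain 22−19 = 3, per-period punishment loss 19−10 = 9. IC gives β ≥ 3/12 = 1/4.
For Axion: gain 4, loss 3 per period, so β ≥ 4/7.
The tighter constraint is Axion's, so cooperation needs β ≥ 4/7.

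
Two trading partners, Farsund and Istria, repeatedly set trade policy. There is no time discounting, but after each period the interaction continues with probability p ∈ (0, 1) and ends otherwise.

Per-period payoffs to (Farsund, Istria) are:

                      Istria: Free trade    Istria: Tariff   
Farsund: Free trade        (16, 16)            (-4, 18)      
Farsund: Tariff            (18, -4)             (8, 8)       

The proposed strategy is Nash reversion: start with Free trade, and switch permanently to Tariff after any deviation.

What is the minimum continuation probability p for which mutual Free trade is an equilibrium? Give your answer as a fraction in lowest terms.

Expected cooperation value is 16 + p·16 + p²·16 + … = 16/(1−p); deviation gives 18 + p·8/(1−p).
16 ≥ 18(1−p) + 8p ⇒ 10p ≥ 2 ⇒ p ≥ 2/10 = 1/5.

1/5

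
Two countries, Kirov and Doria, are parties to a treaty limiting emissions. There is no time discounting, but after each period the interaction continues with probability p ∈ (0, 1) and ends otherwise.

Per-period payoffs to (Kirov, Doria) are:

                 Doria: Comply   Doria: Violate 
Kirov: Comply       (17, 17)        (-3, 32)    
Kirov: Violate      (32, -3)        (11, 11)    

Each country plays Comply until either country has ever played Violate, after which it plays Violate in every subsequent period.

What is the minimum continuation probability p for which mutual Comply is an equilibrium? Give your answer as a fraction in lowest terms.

Expected cooperation value is 17 + p·17 + p²·17 + … = 17/(1−p); deviation gives 32 + p·11/(1−p).
17 ≥ 32(1−p) + 11p ⇒ 21p ≥ 15 ⇒ p ≥ 15/21 = 5/7.

5/7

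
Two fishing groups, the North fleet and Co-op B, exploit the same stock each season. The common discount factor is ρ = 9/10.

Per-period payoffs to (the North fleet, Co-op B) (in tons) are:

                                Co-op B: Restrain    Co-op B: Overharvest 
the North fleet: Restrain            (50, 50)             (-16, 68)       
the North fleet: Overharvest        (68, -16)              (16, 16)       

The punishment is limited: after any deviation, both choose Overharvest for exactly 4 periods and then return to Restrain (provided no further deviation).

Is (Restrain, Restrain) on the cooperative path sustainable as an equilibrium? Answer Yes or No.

IC: ρ+…+ρ^4 ≥ (68−50)/(50−16) = 9/17.
At ρ = 9/10: partial sum = 3.0951 ≥ 0.5294. Cooperation sustainable.

Yes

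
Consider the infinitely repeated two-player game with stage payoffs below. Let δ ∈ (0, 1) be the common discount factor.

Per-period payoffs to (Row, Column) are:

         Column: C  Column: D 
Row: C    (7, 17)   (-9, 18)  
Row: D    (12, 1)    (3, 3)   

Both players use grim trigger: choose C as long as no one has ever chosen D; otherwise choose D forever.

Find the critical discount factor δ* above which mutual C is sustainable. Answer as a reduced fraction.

Row's threshold: (12−7)/(12−3) = 5/9.
Column's threshold: (18−17)/(18−3) = 1/15.
5/9 > 1/15, so Row binds and δ* = 5/9.

5/9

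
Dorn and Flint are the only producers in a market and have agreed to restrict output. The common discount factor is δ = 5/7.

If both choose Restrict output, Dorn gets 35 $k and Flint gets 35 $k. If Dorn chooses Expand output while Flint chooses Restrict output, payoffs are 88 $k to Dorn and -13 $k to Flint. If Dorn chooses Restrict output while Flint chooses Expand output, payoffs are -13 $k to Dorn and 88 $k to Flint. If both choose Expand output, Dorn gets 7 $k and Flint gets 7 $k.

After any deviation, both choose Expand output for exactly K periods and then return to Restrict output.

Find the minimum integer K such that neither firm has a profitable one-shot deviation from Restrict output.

Need Σ_{k=1}^{K} δ^k ≥ (88−35)/(35−7) = 1.8929 at δ = 5/7.
At K = 4 the sum is 1.8492 < 1.8929; at K = 5 it is 2.0352 ≥ 1.8929.
So the minimum punishment length is K = 5.

5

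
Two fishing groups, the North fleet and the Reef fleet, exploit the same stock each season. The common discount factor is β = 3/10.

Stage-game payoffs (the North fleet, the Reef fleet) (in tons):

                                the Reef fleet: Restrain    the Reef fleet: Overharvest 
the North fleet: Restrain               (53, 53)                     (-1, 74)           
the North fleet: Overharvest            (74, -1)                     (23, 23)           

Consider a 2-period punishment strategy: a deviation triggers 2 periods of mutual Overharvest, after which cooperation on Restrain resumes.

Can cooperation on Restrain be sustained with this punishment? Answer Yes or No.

IC: β+…+β^2 ≥ (74−53)/(53−23) = 7/10.
At β = 3/10: partial sum = 0.3900 < 0.7000. Cooperation not sustainable.

No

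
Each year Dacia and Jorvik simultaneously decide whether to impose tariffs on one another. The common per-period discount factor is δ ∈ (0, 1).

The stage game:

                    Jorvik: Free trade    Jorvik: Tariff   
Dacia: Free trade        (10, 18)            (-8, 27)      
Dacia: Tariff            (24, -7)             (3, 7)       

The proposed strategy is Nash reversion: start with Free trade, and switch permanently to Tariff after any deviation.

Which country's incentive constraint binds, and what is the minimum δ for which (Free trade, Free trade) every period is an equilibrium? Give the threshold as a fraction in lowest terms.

For Dacia: deviation gain 24−10 = 14, per-period punishment loss 10−3 = 7. IC gives δ ≥ 14/21 = 2/3.
For Jorvik: gain 9, loss 11 per period, so δ ≥ 9/20.
The tighter constraint is Dacia's, so cooperation needs δ ≥ 2/3.

Dacia; δ ≥ 2/3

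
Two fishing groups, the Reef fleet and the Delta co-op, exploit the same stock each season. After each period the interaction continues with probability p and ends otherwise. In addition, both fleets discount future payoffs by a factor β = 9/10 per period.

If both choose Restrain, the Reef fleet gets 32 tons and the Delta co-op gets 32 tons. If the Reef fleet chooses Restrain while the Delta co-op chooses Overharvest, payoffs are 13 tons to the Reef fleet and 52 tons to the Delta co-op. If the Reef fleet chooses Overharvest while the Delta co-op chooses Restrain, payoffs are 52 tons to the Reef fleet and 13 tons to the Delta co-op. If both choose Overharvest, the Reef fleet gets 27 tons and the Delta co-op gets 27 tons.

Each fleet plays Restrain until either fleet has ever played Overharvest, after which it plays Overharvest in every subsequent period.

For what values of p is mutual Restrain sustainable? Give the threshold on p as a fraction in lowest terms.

Expected continuation weight on next period's payoff is β·p = 9/10·p, which plays the role of the discount factor.
Cooperation requires 9/10·p ≥ (52−32)/(52−27) = 4/5, hence p ≥ 8/9.

8/9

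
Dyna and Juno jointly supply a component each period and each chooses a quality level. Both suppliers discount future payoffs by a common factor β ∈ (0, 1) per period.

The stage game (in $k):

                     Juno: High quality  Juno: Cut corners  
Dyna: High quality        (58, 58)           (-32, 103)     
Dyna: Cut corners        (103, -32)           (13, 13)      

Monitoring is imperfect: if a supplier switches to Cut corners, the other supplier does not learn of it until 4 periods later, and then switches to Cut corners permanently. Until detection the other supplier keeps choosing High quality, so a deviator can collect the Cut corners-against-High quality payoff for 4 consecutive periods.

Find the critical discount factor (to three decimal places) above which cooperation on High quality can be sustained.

Deviating for the 4 undetected periods gains 103−58 = 45 per period over cooperation, then loses 58−13 = 45 per period forever once punishment starts.
Gain: 45(1 + β + … + β^3); loss: 45·β^4/(1−β).
No profitable deviation ⇔ 45(1−β^4) ≤ 45·β^4, i.e. β^4 ≥ 45/(45+45) = 1/2.
Hence β ≥ (1/2)^(1/4) ≈ 0.841.

0.841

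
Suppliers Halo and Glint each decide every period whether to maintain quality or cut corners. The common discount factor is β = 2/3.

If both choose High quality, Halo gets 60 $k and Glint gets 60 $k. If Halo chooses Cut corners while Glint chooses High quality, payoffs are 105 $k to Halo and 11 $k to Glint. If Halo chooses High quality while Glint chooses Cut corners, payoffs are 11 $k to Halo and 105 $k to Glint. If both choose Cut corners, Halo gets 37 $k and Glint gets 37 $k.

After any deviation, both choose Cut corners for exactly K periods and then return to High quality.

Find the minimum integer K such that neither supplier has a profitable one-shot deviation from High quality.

IC: β(1−β^K)/(1−β) ≥ (105−60)/(60−37) = 45/23.
With β = 2/3: need 1 − β^K ≥ 45/23·(1−2/3)/(2/3), i.e. β^K ≤ 0.0217.
Since (2/3)^9 = 0.0260 and (2/3)^10 = 0.0173, the smallest such K is 10.

10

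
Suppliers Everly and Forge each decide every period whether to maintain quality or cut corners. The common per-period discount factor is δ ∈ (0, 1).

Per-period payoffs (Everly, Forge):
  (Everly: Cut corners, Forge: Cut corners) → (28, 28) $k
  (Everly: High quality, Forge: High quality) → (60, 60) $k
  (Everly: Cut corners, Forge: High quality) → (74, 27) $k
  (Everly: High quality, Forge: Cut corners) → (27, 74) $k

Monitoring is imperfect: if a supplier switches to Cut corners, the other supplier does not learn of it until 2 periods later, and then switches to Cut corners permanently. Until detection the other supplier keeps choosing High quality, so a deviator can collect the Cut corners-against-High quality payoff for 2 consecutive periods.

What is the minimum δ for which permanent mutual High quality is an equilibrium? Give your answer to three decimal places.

A deviator earns 74 for 2 periods, then 28 forever; cooperating earns 60 forever. Multiplying the IC by (1−δ):
60 ≥ 74(1−δ^2) + 28δ^2, so 46·δ^2 ≥ 14 and δ^2 ≥ 7/23.
δ ≥ (7/23)^(1/2) ≈ 0.552.

0.552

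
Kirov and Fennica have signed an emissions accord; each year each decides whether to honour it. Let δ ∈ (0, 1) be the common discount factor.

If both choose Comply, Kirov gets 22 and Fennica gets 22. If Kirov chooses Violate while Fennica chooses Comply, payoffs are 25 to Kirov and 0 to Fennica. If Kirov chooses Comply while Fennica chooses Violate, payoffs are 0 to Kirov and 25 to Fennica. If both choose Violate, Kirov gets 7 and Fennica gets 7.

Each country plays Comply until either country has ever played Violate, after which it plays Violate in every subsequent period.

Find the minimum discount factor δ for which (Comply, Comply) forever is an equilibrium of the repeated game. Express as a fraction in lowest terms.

1/6

22/(1−δ) ≥ 25 + 7δ/(1−δ)
22 ≥ 25 − 18δ
δ ≥ 3/18 = 1/6.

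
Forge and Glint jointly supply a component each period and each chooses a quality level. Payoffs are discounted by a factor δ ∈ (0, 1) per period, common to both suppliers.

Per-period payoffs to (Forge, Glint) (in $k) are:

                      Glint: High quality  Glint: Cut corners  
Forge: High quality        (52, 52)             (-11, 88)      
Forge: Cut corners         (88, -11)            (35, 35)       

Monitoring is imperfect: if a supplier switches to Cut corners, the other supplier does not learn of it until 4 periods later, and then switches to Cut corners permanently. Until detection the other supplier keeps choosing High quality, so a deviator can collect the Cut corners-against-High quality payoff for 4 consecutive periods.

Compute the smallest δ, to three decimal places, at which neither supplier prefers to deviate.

0.908

Deviating for the 4 undetected periods gains 88−52 = 36 per period over cooperation, then loses 52−35 = 17 per period forever once punishment starts.
Gain: 36(1 + δ + … + δ^3); loss: 17·δ^4/(1−δ).
No profitable deviation ⇔ 36(1−δ^4) ≤ 17·δ^4, i.e. δ^4 ≥ 36/(36+17) = 36/53.
Hence δ ≥ (36/53)^(1/4) ≈ 0.908.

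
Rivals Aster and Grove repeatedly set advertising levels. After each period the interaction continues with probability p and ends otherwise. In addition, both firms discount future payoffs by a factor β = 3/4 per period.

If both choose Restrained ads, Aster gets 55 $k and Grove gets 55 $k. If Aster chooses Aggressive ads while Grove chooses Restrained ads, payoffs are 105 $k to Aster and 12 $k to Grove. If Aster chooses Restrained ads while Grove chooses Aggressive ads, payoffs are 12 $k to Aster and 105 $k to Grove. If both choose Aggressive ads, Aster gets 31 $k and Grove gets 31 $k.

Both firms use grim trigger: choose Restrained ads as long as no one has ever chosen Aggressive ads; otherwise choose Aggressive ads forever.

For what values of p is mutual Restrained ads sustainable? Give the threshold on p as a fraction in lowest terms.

Expected continuation weight on next period's payoff is β·p = 3/4·p, which plays the role of the discount factor.
Cooperation requires 3/4·p ≥ (105−55)/(105−31) = 25/37, hence p ≥ 100/111.

100/111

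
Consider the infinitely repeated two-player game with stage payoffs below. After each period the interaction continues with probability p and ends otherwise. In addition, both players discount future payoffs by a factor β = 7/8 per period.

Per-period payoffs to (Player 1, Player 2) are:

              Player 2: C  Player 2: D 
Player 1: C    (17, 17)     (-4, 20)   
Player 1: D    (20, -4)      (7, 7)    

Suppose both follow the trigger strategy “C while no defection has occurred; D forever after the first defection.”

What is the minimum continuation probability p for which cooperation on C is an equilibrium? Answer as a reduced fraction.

Expected continuation weight on next period's payoff is β·p = 7/8·p, which plays the role of the discount factor.
Cooperation requires 7/8·p ≥ (20−17)/(20−7) = 3/13, hence p ≥ 24/91.

24/91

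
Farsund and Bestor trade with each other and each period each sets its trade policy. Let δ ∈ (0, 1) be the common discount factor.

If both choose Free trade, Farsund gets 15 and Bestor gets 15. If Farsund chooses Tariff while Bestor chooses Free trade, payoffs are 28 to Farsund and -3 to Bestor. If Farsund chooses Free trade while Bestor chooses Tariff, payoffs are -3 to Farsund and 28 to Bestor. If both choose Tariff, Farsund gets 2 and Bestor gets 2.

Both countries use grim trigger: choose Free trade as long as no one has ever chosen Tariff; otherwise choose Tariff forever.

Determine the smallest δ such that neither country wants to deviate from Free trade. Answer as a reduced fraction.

15/(1−δ) ≥ 28 + 2δ/(1−δ)
15 ≥ 28 − 26δ
δ ≥ 13/26 = 1/2.

1/2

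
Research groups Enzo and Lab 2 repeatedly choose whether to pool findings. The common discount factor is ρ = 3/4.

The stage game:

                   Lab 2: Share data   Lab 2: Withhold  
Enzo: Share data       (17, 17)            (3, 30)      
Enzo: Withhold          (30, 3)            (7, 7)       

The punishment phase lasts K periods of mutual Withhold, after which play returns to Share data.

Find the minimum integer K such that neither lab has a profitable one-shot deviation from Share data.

No profitable deviation requires (17−7)(ρ+…+ρ^K) ≥ 30−17, i.e. ρ+…+ρ^K ≥ 13/10 ≈ 1.3000.
With ρ = 3/4, the partial sums are K=1: 0.7500, K=2: 1.3125.
K = 2 is the first length at which the sum reaches 1.3000.

2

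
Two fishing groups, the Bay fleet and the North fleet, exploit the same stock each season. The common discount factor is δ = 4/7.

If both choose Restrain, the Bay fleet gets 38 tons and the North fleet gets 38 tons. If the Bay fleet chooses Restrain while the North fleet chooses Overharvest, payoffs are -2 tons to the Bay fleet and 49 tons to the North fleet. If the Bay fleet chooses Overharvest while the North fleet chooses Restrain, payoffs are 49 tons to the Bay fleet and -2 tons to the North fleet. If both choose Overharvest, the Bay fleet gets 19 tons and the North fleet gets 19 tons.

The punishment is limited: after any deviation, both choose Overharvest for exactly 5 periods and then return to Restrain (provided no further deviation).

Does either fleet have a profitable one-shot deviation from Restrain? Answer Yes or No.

Comparing payoff streams over the 6 periods until play realigns: cooperate → 38(1+δ+…+δ^5); deviate → 49 + 19(δ+…+δ^5).
Cooperation is sustained iff (38−19)(δ+…+δ^5) ≥ 49−38.
δ+…+δ^5 = 4/7·(1−(4/7)^5)/(1−4/7) = 1.2521, and (49−38)/(38−19) = 0.5789.
1.2521 ≥ 0.5789, so cooperation is sustainable.

No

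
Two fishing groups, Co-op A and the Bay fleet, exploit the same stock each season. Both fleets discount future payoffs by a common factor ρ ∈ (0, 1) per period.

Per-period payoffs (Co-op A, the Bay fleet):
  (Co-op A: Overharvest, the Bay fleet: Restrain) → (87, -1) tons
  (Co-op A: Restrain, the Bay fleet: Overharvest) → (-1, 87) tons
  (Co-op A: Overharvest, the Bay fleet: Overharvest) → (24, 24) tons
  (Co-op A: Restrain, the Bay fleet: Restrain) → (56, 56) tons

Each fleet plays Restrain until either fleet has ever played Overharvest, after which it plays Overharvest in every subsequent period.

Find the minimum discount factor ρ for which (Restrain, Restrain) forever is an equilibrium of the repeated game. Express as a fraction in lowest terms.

31/63

56/(1−ρ) ≥ 87 + 24ρ/(1−ρ)
56 ≥ 87 − 63ρ
ρ ≥ 31/63.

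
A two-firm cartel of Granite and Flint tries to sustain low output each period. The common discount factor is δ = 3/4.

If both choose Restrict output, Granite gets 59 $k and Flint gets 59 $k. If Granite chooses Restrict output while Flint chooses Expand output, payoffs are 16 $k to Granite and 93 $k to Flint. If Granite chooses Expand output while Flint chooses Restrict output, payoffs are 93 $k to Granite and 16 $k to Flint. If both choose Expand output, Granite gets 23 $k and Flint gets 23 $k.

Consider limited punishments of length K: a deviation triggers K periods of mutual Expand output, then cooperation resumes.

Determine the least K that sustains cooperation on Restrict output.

2

Need Σ_{k=1}^{K} δ^k ≥ (93−59)/(59−23) = 0.9444 at δ = 3/4.
At K = 1 the sum is 0.7500 < 0.9444; at K = 2 it is 1.3125 ≥ 0.9444.
So the minimum punishment length is K = 2.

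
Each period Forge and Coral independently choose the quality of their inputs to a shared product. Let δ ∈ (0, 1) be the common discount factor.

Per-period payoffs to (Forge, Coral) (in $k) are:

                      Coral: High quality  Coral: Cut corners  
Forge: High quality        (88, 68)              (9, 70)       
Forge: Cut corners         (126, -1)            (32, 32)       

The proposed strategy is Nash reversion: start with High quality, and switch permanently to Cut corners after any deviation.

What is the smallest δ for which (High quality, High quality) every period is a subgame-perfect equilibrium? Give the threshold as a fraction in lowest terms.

Forge's threshold: (126−88)/(126−32) = 19/47.
Coral's threshold: (70−68)/(70−32) = 1/19.
19/47 > 1/19, so Forge binds and δ* = 19/47.

19/47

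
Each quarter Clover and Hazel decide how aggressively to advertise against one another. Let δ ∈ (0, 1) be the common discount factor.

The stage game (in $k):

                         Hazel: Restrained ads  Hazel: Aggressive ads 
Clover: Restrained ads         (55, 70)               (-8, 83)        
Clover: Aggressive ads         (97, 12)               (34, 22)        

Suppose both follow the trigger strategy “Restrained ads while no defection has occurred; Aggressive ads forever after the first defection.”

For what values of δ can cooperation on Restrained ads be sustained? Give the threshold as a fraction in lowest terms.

2/3

For Clover: deviation gain 97−55 = 42, per-period punishment loss 55−34 = 21. IC gives δ ≥ 42/63 = 2/3.
For Hazel: gain 13, loss 48 per period, so δ ≥ 13/61.
The tighter constraint is Clover's, so cooperation needs δ ≥ 2/3.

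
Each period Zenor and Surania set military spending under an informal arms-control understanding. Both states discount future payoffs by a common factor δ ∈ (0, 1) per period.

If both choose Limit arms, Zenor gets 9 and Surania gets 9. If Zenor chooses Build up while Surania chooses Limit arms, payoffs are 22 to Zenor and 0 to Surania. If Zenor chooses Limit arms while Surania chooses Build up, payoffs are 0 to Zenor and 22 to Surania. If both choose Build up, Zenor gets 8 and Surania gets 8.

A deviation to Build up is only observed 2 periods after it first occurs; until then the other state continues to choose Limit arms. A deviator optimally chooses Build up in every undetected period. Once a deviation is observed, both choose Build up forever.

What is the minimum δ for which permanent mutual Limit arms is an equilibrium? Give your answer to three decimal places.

A deviator earns 22 for 2 periods, then 8 forever; cooperating earns 9 forever. Multiplying the IC by (1−δ):
9 ≥ 22(1−δ^2) + 8δ^2, so 14·δ^2 ≥ 13 and δ^2 ≥ 13/14.
δ ≥ (13/14)^(1/2) ≈ 0.964.

0.964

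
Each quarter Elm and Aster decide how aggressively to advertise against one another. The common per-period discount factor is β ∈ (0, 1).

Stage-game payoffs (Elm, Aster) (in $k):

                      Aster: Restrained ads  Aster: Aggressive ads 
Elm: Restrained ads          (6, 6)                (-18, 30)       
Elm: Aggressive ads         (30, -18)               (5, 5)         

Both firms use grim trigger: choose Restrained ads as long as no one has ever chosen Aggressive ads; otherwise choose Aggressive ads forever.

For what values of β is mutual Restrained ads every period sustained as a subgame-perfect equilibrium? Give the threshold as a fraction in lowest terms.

24/25

Under grim trigger the critical discount factor is (T−C)/(T−P) with T = 30, C = 6, P = 5.
β* = (30−6)/(30−5) = 24/25.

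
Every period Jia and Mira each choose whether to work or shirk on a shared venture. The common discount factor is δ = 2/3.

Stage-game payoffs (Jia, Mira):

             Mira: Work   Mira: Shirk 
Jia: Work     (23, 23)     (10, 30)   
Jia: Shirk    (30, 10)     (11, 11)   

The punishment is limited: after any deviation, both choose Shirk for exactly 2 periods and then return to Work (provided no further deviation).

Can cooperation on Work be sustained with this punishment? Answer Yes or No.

Yes

A one-shot deviation gives 30 now, then 11 for 2 periods, then back to 23.
Gain from deviating: (30−23) today; loss: (23−11) in each of the next 2 periods.
No-deviation condition: (23−11)(δ+…+δ^2) ≥ 30−23, i.e. δ+…+δ^2 ≥ 7/12.
At δ = 2/3: δ+…+δ^2 = 1.1111 ≥ 0.5833.
So cooperation is sustainable.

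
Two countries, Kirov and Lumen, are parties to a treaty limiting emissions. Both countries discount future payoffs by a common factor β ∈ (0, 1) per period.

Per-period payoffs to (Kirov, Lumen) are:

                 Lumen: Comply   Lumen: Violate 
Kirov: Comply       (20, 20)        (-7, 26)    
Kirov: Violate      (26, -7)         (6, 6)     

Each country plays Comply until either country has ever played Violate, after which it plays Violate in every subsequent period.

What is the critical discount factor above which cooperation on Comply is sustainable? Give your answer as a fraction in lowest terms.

3/10

20/(1−β) ≥ 26 + 6β/(1−β)
20 ≥ 26 − 20β
β ≥ 6/20 = 3/10.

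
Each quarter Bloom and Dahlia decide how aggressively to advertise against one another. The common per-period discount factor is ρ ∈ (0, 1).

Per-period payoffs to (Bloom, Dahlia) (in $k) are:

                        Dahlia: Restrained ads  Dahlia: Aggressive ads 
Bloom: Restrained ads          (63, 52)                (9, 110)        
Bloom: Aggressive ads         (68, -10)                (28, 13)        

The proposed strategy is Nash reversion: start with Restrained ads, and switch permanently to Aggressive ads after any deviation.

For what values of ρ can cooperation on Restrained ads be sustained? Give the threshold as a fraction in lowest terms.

Bloom: cooperation gives 63 each period; deviation gives 68 once then 28 forever.
  63/(1−ρ) ≥ 68 + 28ρ/(1−ρ) ⇒ ρ ≥ 5/40 = 1/8.
Dahlia: cooperation gives 52 each period; deviation gives 110 once then 13 forever.
  ρ ≥ 58/97.
Both must hold, so the binding constraint is Dahlia's: ρ ≥ 58/97.

58/97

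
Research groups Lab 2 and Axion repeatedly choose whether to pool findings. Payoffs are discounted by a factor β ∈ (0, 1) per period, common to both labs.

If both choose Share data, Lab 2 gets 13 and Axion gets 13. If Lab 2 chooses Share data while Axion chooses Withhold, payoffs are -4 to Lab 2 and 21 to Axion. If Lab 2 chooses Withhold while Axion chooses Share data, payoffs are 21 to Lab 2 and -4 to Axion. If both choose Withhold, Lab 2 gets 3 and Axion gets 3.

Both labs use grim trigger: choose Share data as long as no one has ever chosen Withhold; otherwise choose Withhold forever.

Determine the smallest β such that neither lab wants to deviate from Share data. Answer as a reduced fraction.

13/(1−β) ≥ 21 + 3β/(1−β)
13 ≥ 21 − 18β
β ≥ 8/18 = 4/9.

4/9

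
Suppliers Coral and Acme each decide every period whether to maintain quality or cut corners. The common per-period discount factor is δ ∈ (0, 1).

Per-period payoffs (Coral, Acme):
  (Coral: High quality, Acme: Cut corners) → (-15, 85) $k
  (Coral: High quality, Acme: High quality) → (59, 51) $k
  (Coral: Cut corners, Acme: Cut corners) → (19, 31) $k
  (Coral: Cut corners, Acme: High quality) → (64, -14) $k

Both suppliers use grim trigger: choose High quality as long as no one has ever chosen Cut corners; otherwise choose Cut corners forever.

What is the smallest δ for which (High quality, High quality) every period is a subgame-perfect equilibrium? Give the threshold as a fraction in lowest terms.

17/27

Coral: cooperation gives 59 each period; deviation gives 64 once then 19 forever.
  59/(1−δ) ≥ 64 + 19δ/(1−δ) ⇒ δ ≥ 5/45 = 1/9.
Acme: cooperation gives 51 each period; deviation gives 85 once then 31 forever.
  δ ≥ 34/54 = 17/27.
Both must hold, so the binding constraint is Acme's: δ ≥ 17/27.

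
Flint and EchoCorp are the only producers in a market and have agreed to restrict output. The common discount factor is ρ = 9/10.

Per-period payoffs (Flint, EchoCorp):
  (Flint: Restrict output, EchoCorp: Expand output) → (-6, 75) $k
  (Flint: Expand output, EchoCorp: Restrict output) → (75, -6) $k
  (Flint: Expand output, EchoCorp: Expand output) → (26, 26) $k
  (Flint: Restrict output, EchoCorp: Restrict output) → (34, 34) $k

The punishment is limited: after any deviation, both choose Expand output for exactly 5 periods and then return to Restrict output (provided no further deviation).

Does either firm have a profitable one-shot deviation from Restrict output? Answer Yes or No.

Yes

A one-shot deviation gives 75 now, then 26 for 5 periods, then back to 34.
Gain from deviating: (75−34) today; loss: (34−26) in each of the next 5 periods.
No-deviation condition: (34−26)(ρ+…+ρ^5) ≥ 75−34, i.e. ρ+…+ρ^5 ≥ 41/8.
At ρ = 9/10: ρ+…+ρ^5 = 3.6856 < 5.1250.
So cooperation is not sustainable.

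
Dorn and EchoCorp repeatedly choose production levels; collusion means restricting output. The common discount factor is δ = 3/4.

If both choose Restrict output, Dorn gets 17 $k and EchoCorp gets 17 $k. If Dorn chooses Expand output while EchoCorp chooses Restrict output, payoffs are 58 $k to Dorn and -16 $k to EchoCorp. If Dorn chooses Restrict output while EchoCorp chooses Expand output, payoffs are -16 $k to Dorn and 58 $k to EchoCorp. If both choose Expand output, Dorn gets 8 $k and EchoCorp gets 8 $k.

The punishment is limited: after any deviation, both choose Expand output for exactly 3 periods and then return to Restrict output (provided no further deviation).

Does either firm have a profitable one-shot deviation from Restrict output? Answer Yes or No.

IC: δ+…+δ^3 ≥ (58−17)/(17−8) = 41/9.
At δ = 3/4: partial sum = 1.7344 < 4.5556. Cooperation not sustainable.

Yes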